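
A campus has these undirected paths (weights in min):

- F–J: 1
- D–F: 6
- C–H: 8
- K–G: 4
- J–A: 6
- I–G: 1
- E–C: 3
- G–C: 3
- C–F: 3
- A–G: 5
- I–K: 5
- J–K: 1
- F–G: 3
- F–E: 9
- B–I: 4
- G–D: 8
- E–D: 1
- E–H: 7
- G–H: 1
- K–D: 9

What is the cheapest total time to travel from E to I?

Enumerating some paths:
E → D → G → I: 1+8+1 = 10
E → C → F → G → I: 3+3+3+1 = 10
E → C → G → I: 3+3+1 = 7
E → H → G → I: 7+1+1 = 9
The minimum is 7 min via E → C → G → I.

7 min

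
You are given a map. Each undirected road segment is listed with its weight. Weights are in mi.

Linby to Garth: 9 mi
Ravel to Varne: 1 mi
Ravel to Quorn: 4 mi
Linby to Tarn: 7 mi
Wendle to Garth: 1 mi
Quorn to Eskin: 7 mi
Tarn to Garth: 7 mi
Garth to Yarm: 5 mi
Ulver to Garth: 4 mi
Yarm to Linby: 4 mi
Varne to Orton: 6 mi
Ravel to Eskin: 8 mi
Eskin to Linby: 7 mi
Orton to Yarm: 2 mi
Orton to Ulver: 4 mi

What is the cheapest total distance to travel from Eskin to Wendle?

Candidate routes:
Eskin → Linby → Tarn → Garth → Wendle: 7+7+7+1 = 22
Eskin → Linby → Yarm → Orton → Ulver → Garth → Wendle: 7+4+2+4+4+1 = 22
Eskin → Linby → Garth → Wendle: 7+9+1 = 17
The minimum is 17 mi via Eskin → Linby → Garth → Wendle.

17 mi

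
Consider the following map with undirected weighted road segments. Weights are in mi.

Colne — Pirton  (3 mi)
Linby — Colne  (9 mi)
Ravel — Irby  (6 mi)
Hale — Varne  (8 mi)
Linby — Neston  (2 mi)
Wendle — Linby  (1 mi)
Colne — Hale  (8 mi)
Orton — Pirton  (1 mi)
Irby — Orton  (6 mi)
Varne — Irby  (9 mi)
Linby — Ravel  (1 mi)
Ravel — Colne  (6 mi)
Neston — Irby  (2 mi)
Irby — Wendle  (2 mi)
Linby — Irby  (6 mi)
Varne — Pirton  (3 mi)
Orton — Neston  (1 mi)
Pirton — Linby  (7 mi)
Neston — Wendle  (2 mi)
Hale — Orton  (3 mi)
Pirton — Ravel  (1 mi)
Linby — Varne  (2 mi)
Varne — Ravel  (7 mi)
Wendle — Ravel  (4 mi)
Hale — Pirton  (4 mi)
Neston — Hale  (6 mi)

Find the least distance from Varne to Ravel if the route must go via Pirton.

Shortest Varne→Pirton: Varne → Pirton = 3
Shortest Pirton→Ravel: Pirton → Ravel = 1
Total via Pirton: 3 + 1 = 4 mi.

4 mi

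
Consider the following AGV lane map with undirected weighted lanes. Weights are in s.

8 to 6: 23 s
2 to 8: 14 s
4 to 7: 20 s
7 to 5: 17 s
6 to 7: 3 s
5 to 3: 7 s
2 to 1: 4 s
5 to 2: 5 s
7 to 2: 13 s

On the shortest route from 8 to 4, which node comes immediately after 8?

Enumerating some paths:
8–2–7–4: 14+13+20 = 47
8–6–7–4: 23+3+20 = 46
The minimum is 46 s via 8–6–7–4.
So from 8 the first move is to 6.

6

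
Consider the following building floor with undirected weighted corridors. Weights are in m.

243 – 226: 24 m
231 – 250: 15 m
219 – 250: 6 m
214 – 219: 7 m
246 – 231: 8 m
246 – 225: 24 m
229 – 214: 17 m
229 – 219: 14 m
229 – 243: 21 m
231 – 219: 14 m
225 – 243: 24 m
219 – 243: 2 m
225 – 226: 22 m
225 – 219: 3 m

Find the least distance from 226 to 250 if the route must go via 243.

Shortest 226→243: 226–243 = 24
Shortest 243→250: 243–219–250 = 8
Total via 243: 24 + 8 = 32 m.

32 m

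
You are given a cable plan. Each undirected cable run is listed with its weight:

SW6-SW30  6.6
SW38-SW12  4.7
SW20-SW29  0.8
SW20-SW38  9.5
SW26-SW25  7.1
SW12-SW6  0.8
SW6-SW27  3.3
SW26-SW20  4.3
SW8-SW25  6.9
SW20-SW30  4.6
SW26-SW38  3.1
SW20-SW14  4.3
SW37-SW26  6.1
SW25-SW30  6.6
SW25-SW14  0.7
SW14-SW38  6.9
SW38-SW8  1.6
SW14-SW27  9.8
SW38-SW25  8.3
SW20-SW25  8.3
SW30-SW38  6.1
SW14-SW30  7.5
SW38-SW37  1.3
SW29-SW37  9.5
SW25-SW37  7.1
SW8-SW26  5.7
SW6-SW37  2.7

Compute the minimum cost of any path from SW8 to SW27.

8.9

Compare a few routes:
SW8 → SW38 → SW12 → SW6 → SW27: 1.6+4.7+0.8+3.3 = 10.4
SW8 → SW26 → SW38 → SW37 → SW6 → SW27: 5.7+3.1+1.3+2.7+3.3 = 16.1
SW8 → SW38 → SW37 → SW6 → SW27: 1.6+1.3+2.7+3.3 = 8.9
The minimum is 8.9 via SW8 → SW38 → SW37 → SW6 → SW27.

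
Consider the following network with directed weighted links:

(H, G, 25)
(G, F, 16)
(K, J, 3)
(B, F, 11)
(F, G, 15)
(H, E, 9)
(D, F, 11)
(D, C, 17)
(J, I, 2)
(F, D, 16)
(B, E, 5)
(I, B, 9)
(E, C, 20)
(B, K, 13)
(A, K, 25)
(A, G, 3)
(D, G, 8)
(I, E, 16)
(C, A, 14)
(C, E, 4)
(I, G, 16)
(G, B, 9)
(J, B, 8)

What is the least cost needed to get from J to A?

47

Running Dijkstra from J:
J: 0
I: 2  (via J)
B: 8  (via J)
E: 13  (via B)
G: 18  (via I)
F: 19  (via B)
K: 21  (via B)
C: 33  (via E)
D: 35  (via F)
A: 47  (via C)
Shortest route: J–B–E–C–A = 47.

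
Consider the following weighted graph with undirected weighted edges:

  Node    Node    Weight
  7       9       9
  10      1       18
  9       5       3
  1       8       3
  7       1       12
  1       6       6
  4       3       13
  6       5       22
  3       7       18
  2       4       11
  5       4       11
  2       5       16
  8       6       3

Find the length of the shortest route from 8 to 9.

Enumerating some paths:
8–1–7–9: 3+12+9 = 24
8–6–5–9: 3+22+3 = 28
Cheapest is 8–1–7–9 at 24.

24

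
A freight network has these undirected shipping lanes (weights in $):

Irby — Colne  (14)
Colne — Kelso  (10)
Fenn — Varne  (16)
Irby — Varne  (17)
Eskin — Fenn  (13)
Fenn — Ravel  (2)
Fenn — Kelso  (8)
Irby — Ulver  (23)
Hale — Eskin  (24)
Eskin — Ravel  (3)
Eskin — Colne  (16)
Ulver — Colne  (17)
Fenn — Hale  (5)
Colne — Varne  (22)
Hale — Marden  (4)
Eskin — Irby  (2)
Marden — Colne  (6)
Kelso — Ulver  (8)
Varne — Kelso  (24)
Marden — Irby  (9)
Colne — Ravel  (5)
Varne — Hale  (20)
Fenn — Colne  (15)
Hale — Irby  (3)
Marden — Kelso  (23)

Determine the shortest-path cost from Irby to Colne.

$10

Candidate routes:
Irby → Colne: 14 = 14
Irby → Eskin → Ravel → Colne: 2+3+5 = 10
Irby → Hale → Marden → Colne: 3+4+6 = 13
The minimum is $10 via Irby → Eskin → Ravel → Colne.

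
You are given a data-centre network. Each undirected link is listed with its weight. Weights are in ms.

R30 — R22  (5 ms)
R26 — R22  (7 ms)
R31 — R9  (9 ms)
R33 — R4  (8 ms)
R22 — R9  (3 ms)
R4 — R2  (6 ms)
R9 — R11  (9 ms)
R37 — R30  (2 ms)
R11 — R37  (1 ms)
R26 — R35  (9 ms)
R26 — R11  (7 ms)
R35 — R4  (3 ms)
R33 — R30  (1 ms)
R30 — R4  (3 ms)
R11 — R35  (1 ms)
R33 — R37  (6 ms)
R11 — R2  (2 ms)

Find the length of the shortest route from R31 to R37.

19 ms

Shortest distances from R31:
R31: 0
R9: 9  (via R31)
R22: 12  (via R9)
R30: 17  (via R22)
R33: 18  (via R30)
R11: 18  (via R9)
R26: 19  (via R22)
R37: 19  (via R30)
Shortest route: R31 → R9 → R22 → R30 → R37 = 19 ms.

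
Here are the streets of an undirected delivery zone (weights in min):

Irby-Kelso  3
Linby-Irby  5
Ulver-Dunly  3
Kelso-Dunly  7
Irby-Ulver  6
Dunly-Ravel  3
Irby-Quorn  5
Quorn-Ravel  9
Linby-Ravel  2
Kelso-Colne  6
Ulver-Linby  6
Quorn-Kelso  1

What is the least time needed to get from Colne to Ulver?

Candidate routes:
Colne–Kelso–Irby–Linby–Ulver: 6+3+5+6 = 20
Colne–Kelso–Quorn–Irby–Ulver: 6+1+5+6 = 18
Colne–Kelso–Dunly–Ulver: 6+7+3 = 16
Colne–Kelso–Irby–Ulver: 6+3+6 = 15
Cheapest is Colne–Kelso–Irby–Ulver at 15 min.

15 min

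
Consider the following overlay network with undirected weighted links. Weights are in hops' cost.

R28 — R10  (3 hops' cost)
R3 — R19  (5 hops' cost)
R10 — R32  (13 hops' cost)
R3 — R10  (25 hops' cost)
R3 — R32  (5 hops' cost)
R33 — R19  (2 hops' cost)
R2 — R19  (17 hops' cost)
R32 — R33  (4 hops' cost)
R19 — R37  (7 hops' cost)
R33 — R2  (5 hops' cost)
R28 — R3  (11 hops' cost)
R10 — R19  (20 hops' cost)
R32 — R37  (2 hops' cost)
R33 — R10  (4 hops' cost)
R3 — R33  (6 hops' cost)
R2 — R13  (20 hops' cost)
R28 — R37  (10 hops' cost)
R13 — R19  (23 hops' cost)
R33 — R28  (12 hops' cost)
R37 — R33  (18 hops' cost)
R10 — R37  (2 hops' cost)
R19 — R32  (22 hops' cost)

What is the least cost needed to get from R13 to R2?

Compare a few routes:
R13 - R2: 20 = 20
R13 - R19 - R33 - R2: 23+2+5 = 30
R13 - R19 - R3 - R33 - R2: 23+5+6+5 = 39
The minimum is 20 hops' cost via R13 - R2.

20 hops' cost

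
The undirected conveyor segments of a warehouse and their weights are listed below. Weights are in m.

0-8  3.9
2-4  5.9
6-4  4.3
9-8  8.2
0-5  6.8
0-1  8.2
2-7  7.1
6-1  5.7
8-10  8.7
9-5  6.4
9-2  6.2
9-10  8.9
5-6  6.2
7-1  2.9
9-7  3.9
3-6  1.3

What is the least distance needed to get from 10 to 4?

Settle nodes by increasing distance from 10:
10: 0
8: 8.7  (via 10)
9: 8.9  (via 10)
0: 12.6  (via 8)
7: 12.8  (via 9)
2: 15.1  (via 9)
5: 15.3  (via 9)
1: 15.7  (via 7)
4: 21  (via 2)
Shortest route: 10–9–2–4 = 21 m.

21 m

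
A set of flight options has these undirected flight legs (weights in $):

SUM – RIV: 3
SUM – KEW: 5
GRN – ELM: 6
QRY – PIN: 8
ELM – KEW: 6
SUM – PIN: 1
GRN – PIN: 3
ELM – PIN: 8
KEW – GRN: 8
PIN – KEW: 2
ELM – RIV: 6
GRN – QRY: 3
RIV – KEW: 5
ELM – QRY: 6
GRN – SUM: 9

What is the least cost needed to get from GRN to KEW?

Compare a few routes:
GRN–ELM–KEW: 6+6 = 12
GRN–KEW: 8 = 8
GRN–PIN–KEW: 3+2 = 5
GRN–PIN–SUM–KEW: 3+1+5 = 9
Cheapest is GRN–PIN–KEW at $5.

$5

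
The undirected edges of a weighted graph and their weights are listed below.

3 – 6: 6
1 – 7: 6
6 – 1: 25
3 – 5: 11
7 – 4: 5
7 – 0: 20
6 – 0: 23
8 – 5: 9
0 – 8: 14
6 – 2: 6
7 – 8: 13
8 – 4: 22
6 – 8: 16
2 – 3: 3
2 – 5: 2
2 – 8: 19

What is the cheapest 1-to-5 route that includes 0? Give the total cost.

Shortest 1→0: 1–7–0 = 26
Shortest 0→5: 0–8–5 = 23
Total via 0: 26 + 23 = 49.

49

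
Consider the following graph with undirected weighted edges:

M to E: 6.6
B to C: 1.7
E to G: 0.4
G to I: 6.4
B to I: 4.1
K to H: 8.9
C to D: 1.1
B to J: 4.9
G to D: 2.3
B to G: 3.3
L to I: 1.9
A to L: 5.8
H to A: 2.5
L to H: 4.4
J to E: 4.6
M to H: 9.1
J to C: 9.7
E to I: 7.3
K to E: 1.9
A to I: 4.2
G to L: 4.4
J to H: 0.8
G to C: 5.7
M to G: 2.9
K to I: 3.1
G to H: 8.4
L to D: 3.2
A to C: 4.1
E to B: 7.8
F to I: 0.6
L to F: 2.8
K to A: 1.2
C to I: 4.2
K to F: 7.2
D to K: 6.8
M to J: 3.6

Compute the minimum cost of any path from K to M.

5.2

Compare a few routes:
K–A–H–J–M: 1.2+2.5+0.8+3.6 = 8.1
K–E–G–M: 1.9+0.4+2.9 = 5.2
The minimum is 5.2 via K–E–G–M.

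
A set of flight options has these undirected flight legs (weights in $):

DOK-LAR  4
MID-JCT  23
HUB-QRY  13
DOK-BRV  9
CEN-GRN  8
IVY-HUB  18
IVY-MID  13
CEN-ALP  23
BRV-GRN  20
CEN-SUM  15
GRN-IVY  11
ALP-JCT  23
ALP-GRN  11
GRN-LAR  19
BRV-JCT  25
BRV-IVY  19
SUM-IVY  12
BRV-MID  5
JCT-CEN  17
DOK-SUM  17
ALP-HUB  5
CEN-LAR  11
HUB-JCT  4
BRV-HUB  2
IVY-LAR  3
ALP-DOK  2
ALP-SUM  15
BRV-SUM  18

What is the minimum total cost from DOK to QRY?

Candidate routes:
DOK - LAR - IVY - HUB - QRY: 4+3+18+13 = 38
DOK - BRV - HUB - QRY: 9+2+13 = 24
DOK - LAR - IVY - MID - BRV - HUB - QRY: 4+3+13+5+2+13 = 40
DOK - ALP - HUB - QRY: 2+5+13 = 20
Cheapest is DOK - ALP - HUB - QRY at $20.

$20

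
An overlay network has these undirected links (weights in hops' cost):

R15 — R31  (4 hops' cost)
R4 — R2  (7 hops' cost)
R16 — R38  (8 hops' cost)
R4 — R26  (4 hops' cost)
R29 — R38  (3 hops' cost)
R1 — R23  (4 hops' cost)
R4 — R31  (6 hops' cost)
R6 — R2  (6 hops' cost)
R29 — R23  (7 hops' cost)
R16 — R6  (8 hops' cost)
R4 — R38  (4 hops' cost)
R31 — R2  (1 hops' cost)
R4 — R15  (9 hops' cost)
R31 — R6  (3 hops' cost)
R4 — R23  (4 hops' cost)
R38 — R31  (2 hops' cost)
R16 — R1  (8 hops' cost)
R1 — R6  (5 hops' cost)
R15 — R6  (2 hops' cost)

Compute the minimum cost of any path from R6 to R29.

Settle nodes by increasing distance from R6:
R6: 0
R15: 2  (via R6)
R31: 3  (via R6)
R2: 4  (via R31)
R38: 5  (via R31)
R1: 5  (via R6)
R16: 8  (via R6)
R29: 8  (via R38)
Shortest route: R6–R31–R38–R29 = 8 hops' cost.

8 hops' cost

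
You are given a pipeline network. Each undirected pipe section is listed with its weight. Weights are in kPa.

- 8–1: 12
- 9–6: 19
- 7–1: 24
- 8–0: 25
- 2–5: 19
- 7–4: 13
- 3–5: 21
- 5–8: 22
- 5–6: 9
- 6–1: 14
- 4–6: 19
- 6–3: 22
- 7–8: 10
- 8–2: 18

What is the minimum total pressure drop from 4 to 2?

41 kPa

Candidate routes:
4–6–5–2: 19+9+19 = 47
4–7–8–2: 13+10+18 = 41
The minimum is 41 kPa via 4–7–8–2.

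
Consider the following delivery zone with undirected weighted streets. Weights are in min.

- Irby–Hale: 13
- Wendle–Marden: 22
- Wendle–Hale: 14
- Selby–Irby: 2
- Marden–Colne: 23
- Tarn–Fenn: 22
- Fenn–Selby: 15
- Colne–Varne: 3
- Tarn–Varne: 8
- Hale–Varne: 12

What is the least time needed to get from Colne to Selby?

Running Dijkstra from Colne:
Colne: 0
Varne: 3  (via Colne)
Tarn: 11  (via Varne)
Hale: 15  (via Varne)
Marden: 23  (via Colne)
Irby: 28  (via Hale)
Wendle: 29  (via Hale)
Selby: 30  (via Irby)
Shortest route: Colne → Varne → Hale → Irby → Selby = 30 min.

30 min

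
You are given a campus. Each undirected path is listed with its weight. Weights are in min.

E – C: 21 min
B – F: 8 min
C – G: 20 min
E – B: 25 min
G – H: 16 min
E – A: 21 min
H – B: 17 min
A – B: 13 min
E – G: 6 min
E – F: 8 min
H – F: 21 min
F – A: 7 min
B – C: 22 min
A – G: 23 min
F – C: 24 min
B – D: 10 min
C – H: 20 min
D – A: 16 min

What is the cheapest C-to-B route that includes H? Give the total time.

Shortest C→H: C–H = 20
Shortest H→B: H–B = 17
Total via H: 20 + 17 = 37 min.

37 min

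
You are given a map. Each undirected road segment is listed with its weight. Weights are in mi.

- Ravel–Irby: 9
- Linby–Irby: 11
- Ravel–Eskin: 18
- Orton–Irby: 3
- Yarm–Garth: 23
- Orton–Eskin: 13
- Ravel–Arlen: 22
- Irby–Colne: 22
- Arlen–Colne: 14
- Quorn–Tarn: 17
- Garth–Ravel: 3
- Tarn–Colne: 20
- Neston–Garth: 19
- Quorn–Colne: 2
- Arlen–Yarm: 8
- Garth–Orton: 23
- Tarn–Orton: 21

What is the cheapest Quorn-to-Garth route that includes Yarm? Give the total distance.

Shortest Quorn→Yarm: Quorn–Colne–Arlen–Yarm = 24
Shortest Yarm→Garth: Yarm–Garth = 23
Total via Yarm: 24 + 23 = 47 mi.

47 mi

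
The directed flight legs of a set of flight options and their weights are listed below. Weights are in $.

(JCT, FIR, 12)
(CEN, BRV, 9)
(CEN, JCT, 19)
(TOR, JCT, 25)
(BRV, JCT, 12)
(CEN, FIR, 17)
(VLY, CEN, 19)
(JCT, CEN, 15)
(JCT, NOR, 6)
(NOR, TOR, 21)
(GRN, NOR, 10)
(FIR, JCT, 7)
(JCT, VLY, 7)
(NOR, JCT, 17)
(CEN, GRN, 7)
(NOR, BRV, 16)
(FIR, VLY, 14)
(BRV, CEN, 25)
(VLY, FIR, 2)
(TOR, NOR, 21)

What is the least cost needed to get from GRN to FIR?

$36

Enumerating some paths:
GRN - NOR - JCT - VLY - FIR: 10+17+7+2 = 36
GRN - NOR - JCT - FIR: 10+17+12 = 39
Cheapest is GRN - NOR - JCT - VLY - FIR at $36.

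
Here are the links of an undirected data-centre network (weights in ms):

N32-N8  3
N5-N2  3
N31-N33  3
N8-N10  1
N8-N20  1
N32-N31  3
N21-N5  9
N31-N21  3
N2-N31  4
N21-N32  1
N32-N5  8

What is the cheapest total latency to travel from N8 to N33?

Enumerating some paths:
N8 - N32 - N5 - N2 - N31 - N33: 3+8+3+4+3 = 21
N8 - N32 - N31 - N33: 3+3+3 = 9
N8 - N32 - N21 - N31 - N33: 3+1+3+3 = 10
Cheapest is N8 - N32 - N31 - N33 at 9 ms.

9 ms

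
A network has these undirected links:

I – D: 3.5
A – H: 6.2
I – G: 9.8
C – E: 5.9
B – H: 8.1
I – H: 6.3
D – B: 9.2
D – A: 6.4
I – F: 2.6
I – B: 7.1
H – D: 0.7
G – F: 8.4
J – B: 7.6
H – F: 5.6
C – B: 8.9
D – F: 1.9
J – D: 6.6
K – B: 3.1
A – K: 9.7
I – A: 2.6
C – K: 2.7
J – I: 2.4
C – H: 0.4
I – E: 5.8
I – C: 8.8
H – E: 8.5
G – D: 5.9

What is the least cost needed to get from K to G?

9.7

Compare a few routes:
K → C → H → D → F → G: 2.7+0.4+0.7+1.9+8.4 = 14.1
K → C → H → D → G: 2.7+0.4+0.7+5.9 = 9.7
Cheapest is K → C → H → D → G at 9.7.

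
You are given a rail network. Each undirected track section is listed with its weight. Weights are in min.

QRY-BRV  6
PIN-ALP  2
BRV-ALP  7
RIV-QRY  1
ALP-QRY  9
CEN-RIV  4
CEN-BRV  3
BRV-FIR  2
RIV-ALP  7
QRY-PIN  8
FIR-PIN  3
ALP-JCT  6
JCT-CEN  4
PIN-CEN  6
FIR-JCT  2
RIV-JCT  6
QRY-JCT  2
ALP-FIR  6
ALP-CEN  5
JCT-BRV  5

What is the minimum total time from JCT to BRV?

4 min

Shortest distances from JCT:
JCT: 0
FIR: 2  (via JCT)
QRY: 2  (via JCT)
RIV: 3  (via QRY)
CEN: 4  (via JCT)
BRV: 4  (via FIR)
Shortest route: JCT → FIR → BRV = 4 min.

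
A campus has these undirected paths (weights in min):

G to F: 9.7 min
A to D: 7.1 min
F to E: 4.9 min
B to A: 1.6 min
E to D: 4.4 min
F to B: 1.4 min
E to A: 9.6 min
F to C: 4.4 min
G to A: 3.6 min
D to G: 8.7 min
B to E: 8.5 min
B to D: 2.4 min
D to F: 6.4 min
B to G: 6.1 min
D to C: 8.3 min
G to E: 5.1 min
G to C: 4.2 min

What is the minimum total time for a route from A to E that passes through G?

8.7 min

Best A to G: A → G costing 3.6
Best G to E: G → E costing 5.1
Total via G: 3.6 + 5.1 = 8.7 min.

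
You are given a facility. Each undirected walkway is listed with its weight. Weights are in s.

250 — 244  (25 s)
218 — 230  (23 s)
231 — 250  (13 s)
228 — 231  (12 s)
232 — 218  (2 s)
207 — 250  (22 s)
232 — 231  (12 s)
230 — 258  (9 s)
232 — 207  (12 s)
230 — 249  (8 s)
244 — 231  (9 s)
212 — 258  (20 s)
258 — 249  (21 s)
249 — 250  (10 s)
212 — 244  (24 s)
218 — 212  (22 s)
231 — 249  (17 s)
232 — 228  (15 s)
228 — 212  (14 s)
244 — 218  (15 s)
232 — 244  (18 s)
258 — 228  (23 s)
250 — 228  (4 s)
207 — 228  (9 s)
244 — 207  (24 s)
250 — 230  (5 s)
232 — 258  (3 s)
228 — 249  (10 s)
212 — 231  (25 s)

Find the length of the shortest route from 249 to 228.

Settle nodes by increasing distance from 249:
249: 0
230: 8  (via 249)
250: 10  (via 249)
228: 10  (via 249)
Shortest route: 249–228 = 10 s.

10 s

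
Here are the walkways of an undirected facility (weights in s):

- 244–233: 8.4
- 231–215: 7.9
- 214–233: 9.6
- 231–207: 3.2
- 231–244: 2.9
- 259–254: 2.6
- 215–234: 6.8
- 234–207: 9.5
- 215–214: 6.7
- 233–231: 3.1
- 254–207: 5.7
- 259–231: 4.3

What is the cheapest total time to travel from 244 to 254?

9.8 s

Shortest distances from 244:
244: 0
231: 2.9  (via 244)
233: 6  (via 231)
207: 6.1  (via 231)
259: 7.2  (via 231)
254: 9.8  (via 259)
Shortest route: 244 → 231 → 259 → 254 = 9.8 s.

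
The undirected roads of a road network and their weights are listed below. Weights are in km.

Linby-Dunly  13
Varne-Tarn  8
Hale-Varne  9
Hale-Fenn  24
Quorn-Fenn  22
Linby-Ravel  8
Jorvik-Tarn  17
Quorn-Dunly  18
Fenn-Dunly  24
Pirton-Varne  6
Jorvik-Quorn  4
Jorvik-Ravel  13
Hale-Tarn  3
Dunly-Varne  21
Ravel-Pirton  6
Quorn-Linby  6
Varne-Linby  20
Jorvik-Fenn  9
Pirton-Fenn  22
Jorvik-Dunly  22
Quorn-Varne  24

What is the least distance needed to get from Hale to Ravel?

Enumerating some paths:
Hale - Tarn - Jorvik - Ravel: 3+17+13 = 33
Hale - Varne - Pirton - Ravel: 9+6+6 = 21
Hale - Tarn - Varne - Pirton - Ravel: 3+8+6+6 = 23
The minimum is 21 km via Hale - Varne - Pirton - Ravel.

21 km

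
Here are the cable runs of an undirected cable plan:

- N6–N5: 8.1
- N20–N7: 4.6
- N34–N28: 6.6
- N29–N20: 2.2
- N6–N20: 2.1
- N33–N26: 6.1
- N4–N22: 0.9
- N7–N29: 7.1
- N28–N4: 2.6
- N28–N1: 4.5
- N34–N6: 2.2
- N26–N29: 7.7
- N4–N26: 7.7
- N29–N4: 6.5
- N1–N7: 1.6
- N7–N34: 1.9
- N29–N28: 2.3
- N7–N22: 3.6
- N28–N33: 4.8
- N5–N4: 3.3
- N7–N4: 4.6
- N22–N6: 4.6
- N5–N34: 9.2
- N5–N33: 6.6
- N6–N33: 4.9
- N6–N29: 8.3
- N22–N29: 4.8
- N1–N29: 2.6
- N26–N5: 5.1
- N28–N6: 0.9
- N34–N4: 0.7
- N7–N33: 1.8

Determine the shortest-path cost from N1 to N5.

Compare a few routes:
N1–N7–N4–N5: 1.6+4.6+3.3 = 9.5
N1–N7–N34–N4–N5: 1.6+1.9+0.7+3.3 = 7.5
N1–N7–N22–N4–N5: 1.6+3.6+0.9+3.3 = 9.4
Cheapest is N1–N7–N34–N4–N5 at 7.5.

7.5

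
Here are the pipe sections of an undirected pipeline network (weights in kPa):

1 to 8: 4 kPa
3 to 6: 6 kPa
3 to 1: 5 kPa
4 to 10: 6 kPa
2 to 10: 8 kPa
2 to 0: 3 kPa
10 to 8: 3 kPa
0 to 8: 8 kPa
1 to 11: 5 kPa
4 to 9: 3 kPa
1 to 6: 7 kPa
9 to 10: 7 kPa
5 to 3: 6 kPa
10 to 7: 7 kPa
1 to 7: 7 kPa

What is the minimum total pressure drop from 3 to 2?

Candidate routes:
3 - 1 - 7 - 10 - 2: 5+7+7+8 = 27
3 - 1 - 8 - 10 - 2: 5+4+3+8 = 20
Cheapest is 3 - 1 - 8 - 10 - 2 at 20 kPa.

20 kPa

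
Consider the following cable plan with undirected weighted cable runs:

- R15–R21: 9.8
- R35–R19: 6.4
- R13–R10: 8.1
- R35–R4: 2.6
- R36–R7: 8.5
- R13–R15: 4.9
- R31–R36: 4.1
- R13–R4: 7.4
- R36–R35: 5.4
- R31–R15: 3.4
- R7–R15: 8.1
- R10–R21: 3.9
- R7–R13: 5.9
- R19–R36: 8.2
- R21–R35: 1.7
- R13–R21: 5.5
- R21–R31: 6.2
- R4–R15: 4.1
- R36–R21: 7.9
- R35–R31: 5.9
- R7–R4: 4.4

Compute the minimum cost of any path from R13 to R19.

Running Dijkstra from R13:
R13: 0
R15: 4.9  (via R13)
R21: 5.5  (via R13)
R7: 5.9  (via R13)
R35: 7.2  (via R21)
R4: 7.4  (via R13)
R10: 8.1  (via R13)
R31: 8.3  (via R15)
R36: 12.4  (via R31)
R19: 13.6  (via R35)
Shortest route: R13–R21–R35–R19 = 13.6.

13.6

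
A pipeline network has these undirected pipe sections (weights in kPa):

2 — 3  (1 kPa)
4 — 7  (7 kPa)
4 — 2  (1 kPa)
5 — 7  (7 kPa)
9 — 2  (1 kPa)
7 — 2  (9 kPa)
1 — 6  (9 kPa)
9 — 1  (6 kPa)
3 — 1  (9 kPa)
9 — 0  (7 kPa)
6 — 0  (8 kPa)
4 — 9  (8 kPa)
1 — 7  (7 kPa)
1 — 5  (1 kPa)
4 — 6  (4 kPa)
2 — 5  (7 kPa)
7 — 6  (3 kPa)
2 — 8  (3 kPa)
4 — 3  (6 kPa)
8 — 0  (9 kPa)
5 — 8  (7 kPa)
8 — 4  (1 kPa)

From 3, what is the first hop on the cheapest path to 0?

2

Enumerating some paths:
3 → 2 → 4 → 8 → 0: 1+1+1+9 = 12
3 → 2 → 9 → 0: 1+1+7 = 9
3 → 2 → 8 → 0: 1+3+9 = 13
Cheapest is 3 → 2 → 9 → 0 at 9 kPa.
So from 3 the first move is to 2.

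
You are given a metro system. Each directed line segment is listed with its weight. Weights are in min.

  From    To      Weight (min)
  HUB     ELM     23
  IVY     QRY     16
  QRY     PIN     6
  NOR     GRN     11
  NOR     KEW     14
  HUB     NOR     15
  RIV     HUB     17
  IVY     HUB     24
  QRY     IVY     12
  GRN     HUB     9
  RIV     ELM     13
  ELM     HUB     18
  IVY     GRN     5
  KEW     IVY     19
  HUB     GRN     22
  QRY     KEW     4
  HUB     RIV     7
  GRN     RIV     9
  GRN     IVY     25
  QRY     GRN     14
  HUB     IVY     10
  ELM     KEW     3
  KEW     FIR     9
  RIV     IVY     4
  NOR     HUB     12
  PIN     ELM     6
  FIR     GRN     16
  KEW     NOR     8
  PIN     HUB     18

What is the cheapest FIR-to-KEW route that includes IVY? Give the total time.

49 min

Shortest FIR→IVY: FIR–GRN–RIV–IVY = 29
Shortest IVY→KEW: IVY–QRY–KEW = 20
Total via IVY: 29 + 20 = 49 min.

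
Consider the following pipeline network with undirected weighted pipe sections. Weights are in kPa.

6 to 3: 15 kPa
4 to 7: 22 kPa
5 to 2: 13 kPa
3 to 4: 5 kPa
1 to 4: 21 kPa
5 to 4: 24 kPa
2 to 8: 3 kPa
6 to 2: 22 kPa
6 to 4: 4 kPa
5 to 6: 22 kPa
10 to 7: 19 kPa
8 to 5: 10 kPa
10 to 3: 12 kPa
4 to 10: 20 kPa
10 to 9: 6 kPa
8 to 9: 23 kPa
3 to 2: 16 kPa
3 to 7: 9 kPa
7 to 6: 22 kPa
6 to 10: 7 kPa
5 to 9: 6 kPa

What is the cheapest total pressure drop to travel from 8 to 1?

Running Dijkstra from 8:
8: 0
2: 3  (via 8)
5: 10  (via 8)
9: 16  (via 5)
3: 19  (via 2)
10: 22  (via 9)
4: 24  (via 3)
6: 25  (via 2)
7: 28  (via 3)
1: 45  (via 4)
Shortest route: 8–2–3–4–1 = 45 kPa.

45 kPa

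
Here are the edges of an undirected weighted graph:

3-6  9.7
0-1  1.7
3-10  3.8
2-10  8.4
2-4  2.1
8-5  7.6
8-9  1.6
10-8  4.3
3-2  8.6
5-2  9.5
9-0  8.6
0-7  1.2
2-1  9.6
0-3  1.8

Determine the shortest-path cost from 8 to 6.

Enumerating some paths:
8–9–0–3–6: 1.6+8.6+1.8+9.7 = 21.7
8–10–3–6: 4.3+3.8+9.7 = 17.8
Cheapest is 8–10–3–6 at 17.8.

17.8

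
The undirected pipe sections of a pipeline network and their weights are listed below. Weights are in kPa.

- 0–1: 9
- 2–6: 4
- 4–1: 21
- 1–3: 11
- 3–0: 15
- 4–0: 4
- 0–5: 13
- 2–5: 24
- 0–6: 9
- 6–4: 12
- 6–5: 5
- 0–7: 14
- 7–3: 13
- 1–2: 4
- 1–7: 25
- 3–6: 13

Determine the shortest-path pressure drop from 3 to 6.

Shortest distances from 3:
3: 0
1: 11  (via 3)
6: 13  (via 3)
Shortest route: 3 → 6 = 13 kPa.

13 kPa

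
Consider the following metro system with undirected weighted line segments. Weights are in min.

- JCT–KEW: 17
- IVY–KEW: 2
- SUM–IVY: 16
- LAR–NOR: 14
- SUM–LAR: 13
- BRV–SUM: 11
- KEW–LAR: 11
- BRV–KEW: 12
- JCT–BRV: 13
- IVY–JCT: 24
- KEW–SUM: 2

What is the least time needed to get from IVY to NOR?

27 min

Running Dijkstra from IVY:
IVY: 0
KEW: 2  (via IVY)
SUM: 4  (via KEW)
LAR: 13  (via KEW)
BRV: 14  (via KEW)
JCT: 19  (via KEW)
NOR: 27  (via LAR)
Shortest route: IVY–KEW–LAR–NOR = 27 min.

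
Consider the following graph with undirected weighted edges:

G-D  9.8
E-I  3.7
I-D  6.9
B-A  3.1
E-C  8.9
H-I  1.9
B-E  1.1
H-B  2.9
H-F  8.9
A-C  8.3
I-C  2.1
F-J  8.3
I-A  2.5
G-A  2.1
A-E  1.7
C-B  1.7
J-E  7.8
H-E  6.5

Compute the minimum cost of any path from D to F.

17.7

Running Dijkstra from D:
D: 0
I: 6.9  (via D)
H: 8.8  (via I)
C: 9  (via I)
A: 9.4  (via I)
G: 9.8  (via D)
E: 10.6  (via I)
B: 10.7  (via C)
F: 17.7  (via H)
Shortest route: D–I–H–F = 17.7.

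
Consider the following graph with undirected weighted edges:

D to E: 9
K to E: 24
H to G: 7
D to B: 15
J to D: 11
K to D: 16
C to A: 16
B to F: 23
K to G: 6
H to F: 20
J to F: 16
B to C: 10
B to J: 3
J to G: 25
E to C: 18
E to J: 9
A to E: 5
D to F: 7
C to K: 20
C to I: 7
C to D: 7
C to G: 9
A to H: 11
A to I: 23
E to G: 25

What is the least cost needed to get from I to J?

20

Shortest distances from I:
I: 0
C: 7  (via I)
D: 14  (via C)
G: 16  (via C)
B: 17  (via C)
J: 20  (via B)
Shortest route: I → C → B → J = 20.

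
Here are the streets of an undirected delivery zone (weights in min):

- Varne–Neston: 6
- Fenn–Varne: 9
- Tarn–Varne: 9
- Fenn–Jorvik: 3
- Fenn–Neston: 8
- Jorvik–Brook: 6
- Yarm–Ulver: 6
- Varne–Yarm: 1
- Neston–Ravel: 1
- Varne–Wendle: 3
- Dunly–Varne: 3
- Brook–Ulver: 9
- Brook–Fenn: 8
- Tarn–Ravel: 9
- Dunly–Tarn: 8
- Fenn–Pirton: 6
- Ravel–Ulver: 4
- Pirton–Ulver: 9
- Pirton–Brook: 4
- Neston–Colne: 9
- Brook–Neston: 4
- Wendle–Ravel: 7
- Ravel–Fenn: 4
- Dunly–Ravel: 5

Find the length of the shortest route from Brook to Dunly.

10 min

Settle nodes by increasing distance from Brook:
Brook: 0
Neston: 4  (via Brook)
Pirton: 4  (via Brook)
Ravel: 5  (via Neston)
Jorvik: 6  (via Brook)
Fenn: 8  (via Brook)
Ulver: 9  (via Brook)
Varne: 10  (via Neston)
Dunly: 10  (via Ravel)
Shortest route: Brook–Neston–Ravel–Dunly = 10 min.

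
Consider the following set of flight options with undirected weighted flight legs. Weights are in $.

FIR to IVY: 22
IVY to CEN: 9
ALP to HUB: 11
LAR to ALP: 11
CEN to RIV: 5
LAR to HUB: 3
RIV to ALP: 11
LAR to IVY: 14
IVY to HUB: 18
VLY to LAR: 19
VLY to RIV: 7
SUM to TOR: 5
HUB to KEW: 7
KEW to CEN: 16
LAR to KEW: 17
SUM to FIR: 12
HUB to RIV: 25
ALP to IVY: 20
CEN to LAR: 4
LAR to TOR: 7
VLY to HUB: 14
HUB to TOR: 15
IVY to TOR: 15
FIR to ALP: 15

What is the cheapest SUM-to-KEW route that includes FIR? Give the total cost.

$45

Best SUM to FIR: SUM → FIR costing 12
Best FIR to KEW: FIR → ALP → HUB → KEW costing 33
Total via FIR: 12 + 33 = $45.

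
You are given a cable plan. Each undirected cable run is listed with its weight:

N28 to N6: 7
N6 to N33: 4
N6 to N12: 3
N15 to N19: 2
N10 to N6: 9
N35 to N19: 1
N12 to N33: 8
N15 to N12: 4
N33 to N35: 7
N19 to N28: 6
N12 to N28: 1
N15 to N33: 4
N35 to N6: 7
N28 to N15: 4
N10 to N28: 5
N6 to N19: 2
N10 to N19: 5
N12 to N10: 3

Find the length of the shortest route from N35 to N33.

Enumerating some paths:
N35–N33: 7 = 7
N35–N6–N33: 7+4 = 11
N35–N19–N6–N12–N15–N33: 1+2+3+4+4 = 14
N35–N19–N15–N12–N6–N33: 1+2+4+3+4 = 14
Cheapest is N35–N33 at 7.

7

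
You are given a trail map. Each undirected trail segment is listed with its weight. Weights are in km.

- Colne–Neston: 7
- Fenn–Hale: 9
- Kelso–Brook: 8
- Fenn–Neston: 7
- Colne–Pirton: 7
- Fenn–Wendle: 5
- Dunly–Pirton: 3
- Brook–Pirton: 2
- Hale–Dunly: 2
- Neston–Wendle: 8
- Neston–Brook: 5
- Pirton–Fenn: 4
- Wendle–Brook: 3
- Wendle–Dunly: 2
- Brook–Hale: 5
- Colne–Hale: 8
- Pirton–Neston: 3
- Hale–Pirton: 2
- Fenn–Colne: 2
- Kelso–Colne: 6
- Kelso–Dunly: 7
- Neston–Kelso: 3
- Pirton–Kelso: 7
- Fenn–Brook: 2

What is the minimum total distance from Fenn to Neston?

7 km

Running Dijkstra from Fenn:
Fenn: 0
Brook: 2  (via Fenn)
Colne: 2  (via Fenn)
Pirton: 4  (via Fenn)
Wendle: 5  (via Fenn)
Hale: 6  (via Pirton)
Neston: 7  (via Fenn)
Shortest route: Fenn → Neston = 7 km.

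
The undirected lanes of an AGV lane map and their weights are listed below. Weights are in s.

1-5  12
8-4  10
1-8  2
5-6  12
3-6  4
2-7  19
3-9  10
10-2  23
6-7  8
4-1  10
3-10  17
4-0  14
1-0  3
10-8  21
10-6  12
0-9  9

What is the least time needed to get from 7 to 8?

34 s

Running Dijkstra from 7:
7: 0
6: 8  (via 7)
3: 12  (via 6)
2: 19  (via 7)
5: 20  (via 6)
10: 20  (via 6)
9: 22  (via 3)
0: 31  (via 9)
1: 32  (via 5)
8: 34  (via 1)
Shortest route: 7–6–5–1–8 = 34 s.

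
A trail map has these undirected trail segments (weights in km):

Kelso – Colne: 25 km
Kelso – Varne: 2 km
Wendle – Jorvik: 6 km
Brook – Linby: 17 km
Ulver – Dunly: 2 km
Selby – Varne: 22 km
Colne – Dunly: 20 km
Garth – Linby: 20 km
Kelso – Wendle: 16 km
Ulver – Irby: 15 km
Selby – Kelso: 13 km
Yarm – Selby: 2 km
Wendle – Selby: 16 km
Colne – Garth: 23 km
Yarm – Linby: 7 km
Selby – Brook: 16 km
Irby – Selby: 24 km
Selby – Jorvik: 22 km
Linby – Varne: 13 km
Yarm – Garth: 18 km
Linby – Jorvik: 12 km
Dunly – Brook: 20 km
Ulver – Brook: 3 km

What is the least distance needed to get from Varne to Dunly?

35 km

Enumerating some paths:
Varne → Linby → Brook → Ulver → Dunly: 13+17+3+2 = 35
Varne → Kelso → Selby → Brook → Ulver → Dunly: 2+13+16+3+2 = 36
The minimum is 35 km via Varne → Linby → Brook → Ulver → Dunly.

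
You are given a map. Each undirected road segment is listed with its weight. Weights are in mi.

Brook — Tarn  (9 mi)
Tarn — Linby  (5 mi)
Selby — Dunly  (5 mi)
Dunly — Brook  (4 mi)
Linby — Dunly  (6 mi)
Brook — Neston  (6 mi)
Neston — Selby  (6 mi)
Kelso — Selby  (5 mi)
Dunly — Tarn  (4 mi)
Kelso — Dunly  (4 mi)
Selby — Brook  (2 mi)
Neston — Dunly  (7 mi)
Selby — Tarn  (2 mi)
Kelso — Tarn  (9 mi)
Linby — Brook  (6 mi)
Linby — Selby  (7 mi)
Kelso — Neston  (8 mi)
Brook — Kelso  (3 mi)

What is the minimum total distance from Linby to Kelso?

Enumerating some paths:
Linby - Dunly - Kelso: 6+4 = 10
Linby - Brook - Kelso: 6+3 = 9
Cheapest is Linby - Brook - Kelso at 9 mi.

9 mi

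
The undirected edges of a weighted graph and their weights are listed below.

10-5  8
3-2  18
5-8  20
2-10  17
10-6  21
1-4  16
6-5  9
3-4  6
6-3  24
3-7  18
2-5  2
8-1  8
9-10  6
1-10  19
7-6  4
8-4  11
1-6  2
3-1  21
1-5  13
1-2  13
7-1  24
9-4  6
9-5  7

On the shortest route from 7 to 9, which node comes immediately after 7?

6

Enumerating some paths:
7–6–5–9: 4+9+7 = 20
7–6–1–5–9: 4+2+13+7 = 26
Cheapest is 7–6–5–9 at 20.
So from 7 the first move is to 6.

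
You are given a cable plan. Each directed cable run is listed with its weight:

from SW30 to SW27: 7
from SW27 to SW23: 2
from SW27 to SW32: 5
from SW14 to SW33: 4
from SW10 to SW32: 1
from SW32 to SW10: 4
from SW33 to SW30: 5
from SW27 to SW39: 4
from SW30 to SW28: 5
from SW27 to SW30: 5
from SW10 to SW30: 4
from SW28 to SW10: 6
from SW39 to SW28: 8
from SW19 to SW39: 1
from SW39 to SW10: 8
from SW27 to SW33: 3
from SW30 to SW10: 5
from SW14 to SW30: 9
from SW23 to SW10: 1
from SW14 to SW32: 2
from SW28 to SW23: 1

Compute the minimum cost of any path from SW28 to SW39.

Settle nodes by increasing distance from SW28:
SW28: 0
SW23: 1  (via SW28)
SW10: 2  (via SW23)
SW32: 3  (via SW10)
SW30: 6  (via SW10)
SW27: 13  (via SW30)
SW33: 16  (via SW27)
SW39: 17  (via SW27)
Shortest route: SW28 → SW23 → SW10 → SW30 → SW27 → SW39 = 17.

17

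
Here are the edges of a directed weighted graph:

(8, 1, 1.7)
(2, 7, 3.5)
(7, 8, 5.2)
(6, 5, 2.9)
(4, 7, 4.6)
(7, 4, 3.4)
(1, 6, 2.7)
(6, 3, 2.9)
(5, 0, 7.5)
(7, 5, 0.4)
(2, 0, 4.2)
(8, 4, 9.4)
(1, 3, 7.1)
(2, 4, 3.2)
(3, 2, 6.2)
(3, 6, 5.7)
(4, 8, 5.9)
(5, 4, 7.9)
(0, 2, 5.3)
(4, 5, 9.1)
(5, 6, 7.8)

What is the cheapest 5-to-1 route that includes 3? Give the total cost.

Shortest 5→3: 5–6–3 = 10.7
Best 3 to 1: 3–2–7–8–1 costing 16.6
Total via 3: 10.7 + 16.6 = 27.3.

27.3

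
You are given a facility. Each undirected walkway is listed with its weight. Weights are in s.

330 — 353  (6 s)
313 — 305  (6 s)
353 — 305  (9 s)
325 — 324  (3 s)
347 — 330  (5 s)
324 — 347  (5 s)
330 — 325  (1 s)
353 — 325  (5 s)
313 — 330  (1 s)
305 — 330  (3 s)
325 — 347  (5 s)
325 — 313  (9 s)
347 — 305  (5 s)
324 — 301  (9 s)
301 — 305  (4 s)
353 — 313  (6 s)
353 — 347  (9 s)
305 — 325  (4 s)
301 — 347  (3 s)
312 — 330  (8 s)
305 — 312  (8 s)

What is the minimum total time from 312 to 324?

Enumerating some paths:
312 - 330 - 325 - 324: 8+1+3 = 12
312 - 305 - 325 - 324: 8+4+3 = 15
312 - 305 - 347 - 324: 8+5+5 = 18
312 - 305 - 330 - 325 - 324: 8+3+1+3 = 15
The minimum is 12 s via 312 - 330 - 325 - 324.

12 s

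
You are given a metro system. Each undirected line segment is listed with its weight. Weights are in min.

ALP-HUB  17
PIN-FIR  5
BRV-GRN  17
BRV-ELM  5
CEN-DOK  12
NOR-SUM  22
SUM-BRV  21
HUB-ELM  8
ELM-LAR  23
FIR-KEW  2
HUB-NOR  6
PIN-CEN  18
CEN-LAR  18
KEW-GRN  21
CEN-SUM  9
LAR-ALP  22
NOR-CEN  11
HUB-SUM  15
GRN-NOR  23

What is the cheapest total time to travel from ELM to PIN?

43 min

Shortest distances from ELM:
ELM: 0
BRV: 5  (via ELM)
HUB: 8  (via ELM)
NOR: 14  (via HUB)
GRN: 22  (via BRV)
LAR: 23  (via ELM)
SUM: 23  (via HUB)
CEN: 25  (via NOR)
ALP: 25  (via HUB)
DOK: 37  (via CEN)
PIN: 43  (via CEN)
Shortest route: ELM → HUB → NOR → CEN → PIN = 43 min.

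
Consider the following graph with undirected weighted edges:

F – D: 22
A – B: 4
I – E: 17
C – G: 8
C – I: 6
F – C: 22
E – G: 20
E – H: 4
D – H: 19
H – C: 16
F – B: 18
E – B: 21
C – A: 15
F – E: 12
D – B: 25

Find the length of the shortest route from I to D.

Compare a few routes:
I–C–H–D: 6+16+19 = 41
I–E–H–D: 17+4+19 = 40
The minimum is 40 via I–E–H–D.

40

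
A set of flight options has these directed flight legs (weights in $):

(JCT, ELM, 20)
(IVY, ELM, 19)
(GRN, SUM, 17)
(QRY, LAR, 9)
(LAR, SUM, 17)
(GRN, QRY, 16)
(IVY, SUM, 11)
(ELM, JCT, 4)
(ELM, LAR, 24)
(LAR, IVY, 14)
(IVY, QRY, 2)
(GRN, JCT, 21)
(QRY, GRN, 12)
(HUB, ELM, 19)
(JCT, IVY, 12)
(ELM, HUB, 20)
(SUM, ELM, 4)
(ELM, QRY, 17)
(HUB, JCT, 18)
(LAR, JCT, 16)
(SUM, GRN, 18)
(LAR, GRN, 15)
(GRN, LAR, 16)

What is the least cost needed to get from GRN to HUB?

Settle nodes by increasing distance from GRN:
GRN: 0
QRY: 16  (via GRN)
LAR: 16  (via GRN)
SUM: 17  (via GRN)
ELM: 21  (via SUM)
JCT: 21  (via GRN)
IVY: 30  (via LAR)
HUB: 41  (via ELM)
Shortest route: GRN → SUM → ELM → HUB = $41.

$41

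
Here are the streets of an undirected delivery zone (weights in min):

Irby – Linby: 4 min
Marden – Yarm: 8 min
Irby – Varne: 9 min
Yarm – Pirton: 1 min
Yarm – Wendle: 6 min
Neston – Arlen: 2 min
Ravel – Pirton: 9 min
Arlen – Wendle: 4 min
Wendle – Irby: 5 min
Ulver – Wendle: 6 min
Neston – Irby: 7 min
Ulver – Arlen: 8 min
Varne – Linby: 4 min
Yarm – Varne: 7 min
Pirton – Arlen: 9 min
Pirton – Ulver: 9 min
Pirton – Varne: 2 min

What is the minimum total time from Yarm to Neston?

Running Dijkstra from Yarm:
Yarm: 0
Pirton: 1  (via Yarm)
Varne: 3  (via Pirton)
Wendle: 6  (via Yarm)
Linby: 7  (via Varne)
Marden: 8  (via Yarm)
Arlen: 10  (via Pirton)
Ulver: 10  (via Pirton)
Ravel: 10  (via Pirton)
Irby: 11  (via Wendle)
Neston: 12  (via Arlen)
Shortest route: Yarm → Pirton → Arlen → Neston = 12 min.

12 min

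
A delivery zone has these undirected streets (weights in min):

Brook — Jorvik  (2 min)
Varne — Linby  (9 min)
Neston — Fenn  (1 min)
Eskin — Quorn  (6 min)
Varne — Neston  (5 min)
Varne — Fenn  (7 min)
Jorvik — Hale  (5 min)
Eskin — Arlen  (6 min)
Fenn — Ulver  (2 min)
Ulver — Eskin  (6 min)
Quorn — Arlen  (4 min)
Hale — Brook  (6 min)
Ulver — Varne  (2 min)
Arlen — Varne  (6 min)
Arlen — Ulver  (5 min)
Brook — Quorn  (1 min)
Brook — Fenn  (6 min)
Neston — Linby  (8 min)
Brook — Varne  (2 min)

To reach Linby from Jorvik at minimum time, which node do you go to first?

Candidate routes:
Jorvik → Brook → Fenn → Neston → Linby: 2+6+1+8 = 17
Jorvik → Brook → Varne → Linby: 2+2+9 = 13
Cheapest is Jorvik → Brook → Varne → Linby at 13 min.
So from Jorvik the first move is to Brook.

Brook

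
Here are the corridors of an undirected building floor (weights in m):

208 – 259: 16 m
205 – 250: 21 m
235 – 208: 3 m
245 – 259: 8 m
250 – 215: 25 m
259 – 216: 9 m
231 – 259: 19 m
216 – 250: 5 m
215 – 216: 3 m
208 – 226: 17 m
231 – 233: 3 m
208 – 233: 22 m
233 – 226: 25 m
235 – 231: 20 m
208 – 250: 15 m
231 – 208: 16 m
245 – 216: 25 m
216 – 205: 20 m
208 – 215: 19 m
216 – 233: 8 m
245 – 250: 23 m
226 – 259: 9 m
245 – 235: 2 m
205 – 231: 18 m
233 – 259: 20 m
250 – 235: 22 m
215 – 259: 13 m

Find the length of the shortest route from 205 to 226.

Candidate routes:
205–250–216–259–226: 21+5+9+9 = 44
205–216–259–226: 20+9+9 = 38
205–216–215–259–226: 20+3+13+9 = 45
205–231–259–226: 18+19+9 = 46
The minimum is 38 m via 205–216–259–226.

38 m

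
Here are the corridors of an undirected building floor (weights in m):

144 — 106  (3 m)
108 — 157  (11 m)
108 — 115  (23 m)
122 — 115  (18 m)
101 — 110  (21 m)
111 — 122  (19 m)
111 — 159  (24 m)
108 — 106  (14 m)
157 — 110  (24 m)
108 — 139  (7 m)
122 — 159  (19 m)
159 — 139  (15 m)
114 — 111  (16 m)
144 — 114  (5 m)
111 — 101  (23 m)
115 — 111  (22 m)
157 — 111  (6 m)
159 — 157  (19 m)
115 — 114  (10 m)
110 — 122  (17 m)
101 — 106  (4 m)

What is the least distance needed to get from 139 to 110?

Shortest distances from 139:
139: 0
108: 7  (via 139)
159: 15  (via 139)
157: 18  (via 108)
106: 21  (via 108)
111: 24  (via 157)
144: 24  (via 106)
101: 25  (via 106)
114: 29  (via 144)
115: 30  (via 108)
122: 34  (via 159)
110: 42  (via 157)
Shortest route: 139–108–157–110 = 42 m.

42 m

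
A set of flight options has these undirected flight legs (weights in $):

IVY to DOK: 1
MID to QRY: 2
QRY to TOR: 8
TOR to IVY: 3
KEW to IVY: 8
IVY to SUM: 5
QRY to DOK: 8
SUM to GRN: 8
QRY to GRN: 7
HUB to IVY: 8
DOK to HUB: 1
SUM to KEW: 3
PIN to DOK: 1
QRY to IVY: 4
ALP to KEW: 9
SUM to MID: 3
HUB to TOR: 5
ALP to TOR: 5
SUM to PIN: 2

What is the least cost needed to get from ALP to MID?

Shortest distances from ALP:
ALP: 0
TOR: 5  (via ALP)
IVY: 8  (via TOR)
DOK: 9  (via IVY)
KEW: 9  (via ALP)
HUB: 10  (via TOR)
PIN: 10  (via DOK)
QRY: 12  (via IVY)
SUM: 12  (via KEW)
MID: 14  (via QRY)
Shortest route: ALP → TOR → IVY → QRY → MID = $14.

$14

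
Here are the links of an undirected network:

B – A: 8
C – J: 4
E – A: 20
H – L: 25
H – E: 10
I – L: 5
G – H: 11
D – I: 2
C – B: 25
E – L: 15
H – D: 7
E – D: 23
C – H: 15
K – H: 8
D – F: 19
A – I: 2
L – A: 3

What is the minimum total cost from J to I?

28

Settle nodes by increasing distance from J:
J: 0
C: 4  (via J)
H: 19  (via C)
D: 26  (via H)
K: 27  (via H)
I: 28  (via D)
Shortest route: J–C–H–D–I = 28.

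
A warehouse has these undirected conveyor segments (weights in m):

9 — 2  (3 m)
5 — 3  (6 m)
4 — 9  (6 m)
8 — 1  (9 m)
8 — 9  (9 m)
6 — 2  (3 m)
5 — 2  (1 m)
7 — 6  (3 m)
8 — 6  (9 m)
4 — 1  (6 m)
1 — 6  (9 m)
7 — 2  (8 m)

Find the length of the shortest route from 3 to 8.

19 m

Enumerating some paths:
3 - 5 - 2 - 6 - 8: 6+1+3+9 = 19
3 - 5 - 2 - 7 - 6 - 8: 6+1+8+3+9 = 27
Cheapest is 3 - 5 - 2 - 6 - 8 at 19 m.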